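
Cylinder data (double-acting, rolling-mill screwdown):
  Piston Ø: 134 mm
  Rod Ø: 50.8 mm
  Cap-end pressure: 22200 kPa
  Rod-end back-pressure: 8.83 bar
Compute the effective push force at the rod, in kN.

Cap-side area A_cap = π/4 × (134 mm)² = 14100 mm^2
Rod-side annular area A_ann = π/4 × (134² − 50.8²) = 12080 mm^2
Net thrust = P_cap·A_cap − P_rod·A_ann = 313.1 kN − 10.66 kN

F ≈ 302 kN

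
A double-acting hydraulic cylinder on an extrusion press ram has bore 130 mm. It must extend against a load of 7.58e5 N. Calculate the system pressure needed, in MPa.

P ≈ 57.1 MPa

Cap-side area A_cap = π/4 × (130 mm)² = 13270 mm^2
P = F / A = 7.58e5 N / A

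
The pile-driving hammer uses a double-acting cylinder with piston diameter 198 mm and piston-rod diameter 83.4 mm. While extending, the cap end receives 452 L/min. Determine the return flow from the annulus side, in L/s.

Cap-side area A_cap = π/4 × (198 mm)² = 30790 mm^2
Rod-side annular area A_ann = π/4 × (198² − 83.4²) = 25330 mm^2
Piston speed v = Q_in/A_cap; rod-end outflow Q_out = v × A_ann = Q_in × A_ann/A_cap.

Q_out ≈ 6.20 L/s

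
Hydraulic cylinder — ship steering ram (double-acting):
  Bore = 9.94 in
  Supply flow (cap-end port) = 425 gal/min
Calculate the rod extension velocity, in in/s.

v ≈ 21.1 in/s

Cap-side area A_cap = π/4 × (9.94 in)² = 77.60 in^2
v = Q / A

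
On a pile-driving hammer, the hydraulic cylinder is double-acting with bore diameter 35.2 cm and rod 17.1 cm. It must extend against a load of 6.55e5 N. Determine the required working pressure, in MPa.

P ≈ 6.73 MPa

Cap-side area A_cap = π/4 × (35.2 cm)² = 973.1 cm^2
P = F / A = 6.55e5 N / A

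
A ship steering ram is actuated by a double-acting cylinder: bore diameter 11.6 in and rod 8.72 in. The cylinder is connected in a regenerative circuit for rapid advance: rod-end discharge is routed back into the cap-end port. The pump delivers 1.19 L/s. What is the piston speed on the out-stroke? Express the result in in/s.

In regeneration the rod-end outflow joins the pump flow into the cap end, so the net volume the pump must supply per unit advance equals the rod cross-section area.
Rod cross-section A_rod = π/4 × (8.72 in)² = 59.72 in^2
v = Q_pump / A_rod

v ≈ 1.22 in/s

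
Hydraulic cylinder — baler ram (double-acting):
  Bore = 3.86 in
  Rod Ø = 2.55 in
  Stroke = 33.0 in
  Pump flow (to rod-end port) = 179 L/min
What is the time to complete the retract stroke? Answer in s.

t ≈ 1.20 s

Rod-side annular area A_ann = π/4 × (3.86² − 2.55²) = 6.595 in^2
Swept volume V = A × L; t = V / Q = A·L / Q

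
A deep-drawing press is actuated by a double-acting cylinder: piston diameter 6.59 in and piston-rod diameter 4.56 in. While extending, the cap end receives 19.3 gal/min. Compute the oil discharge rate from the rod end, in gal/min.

Q_out ≈ 10.1 gal/min

Cap-side area A_cap = π/4 × (6.59 in)² = 34.11 in^2
Rod-side annular area A_ann = π/4 × (6.59² − 4.56²) = 17.78 in^2
Piston speed v = Q_in/A_cap; rod-end outflow Q_out = v × A_ann = Q_in × A_ann/A_cap.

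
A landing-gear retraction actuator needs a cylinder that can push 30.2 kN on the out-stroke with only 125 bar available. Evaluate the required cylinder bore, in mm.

D ≈ 55.5 mm

Extension force acts on the full piston face: F = P × (π/4)D².
D = √(4F / (πP)) = √(4 × 30.2 kN / (π × 125 bar))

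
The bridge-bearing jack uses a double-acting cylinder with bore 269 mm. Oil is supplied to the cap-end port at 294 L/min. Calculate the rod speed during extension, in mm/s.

v ≈ 86.2 mm/s

Cap-side area A_cap = π/4 × (269 mm)² = 56830 mm^2
v = Q / A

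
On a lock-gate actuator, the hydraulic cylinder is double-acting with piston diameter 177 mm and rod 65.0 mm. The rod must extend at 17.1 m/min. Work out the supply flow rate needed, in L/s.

Q ≈ 7.01 L/s

Cap-side area A_cap = π/4 × (177 mm)² = 24610 mm^2
Q = A × v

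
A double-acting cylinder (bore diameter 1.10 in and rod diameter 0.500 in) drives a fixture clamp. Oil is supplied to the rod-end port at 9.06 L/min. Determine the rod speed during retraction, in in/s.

Rod-side annular area A_ann = π/4 × (1.10² − 0.500²) = 0.7540 in^2
Flow into the rod-end port fills the annular volume.
v = Q / A

v ≈ 12.2 in/s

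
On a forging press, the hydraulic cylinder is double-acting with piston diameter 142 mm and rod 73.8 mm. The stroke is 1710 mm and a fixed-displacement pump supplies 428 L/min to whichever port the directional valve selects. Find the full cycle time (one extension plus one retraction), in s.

Cap-side area A_cap = π/4 × (142 mm)² = 15840 mm^2
Rod-side annular area A_ann = π/4 × (142² − 73.8²) = 11560 mm^2
t_ext = A_cap·L/Q = 3.796 s
t_ret = A_ann·L/Q = 2.771 s
t_cycle = t_ext + t_ret

t ≈ 6.57 s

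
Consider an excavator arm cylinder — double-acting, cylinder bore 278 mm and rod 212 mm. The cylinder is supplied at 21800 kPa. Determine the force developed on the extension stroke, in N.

Cap-side area A_cap = π/4 × (278 mm)² = 60700 mm^2
F = P × A_cap = 21800 kPa × A_cap

F ≈ 1.32e6 N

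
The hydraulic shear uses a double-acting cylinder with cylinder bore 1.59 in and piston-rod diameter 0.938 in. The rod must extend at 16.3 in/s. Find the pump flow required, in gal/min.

Cap-side area A_cap = π/4 × (1.59 in)² = 1.986 in^2
Q = A × v

Q ≈ 8.41 gal/min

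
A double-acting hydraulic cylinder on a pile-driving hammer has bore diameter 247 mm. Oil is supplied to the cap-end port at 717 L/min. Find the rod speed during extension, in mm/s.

Cap-side area A_cap = π/4 × (247 mm)² = 47920 mm^2
v = Q / A

v ≈ 249 mm/s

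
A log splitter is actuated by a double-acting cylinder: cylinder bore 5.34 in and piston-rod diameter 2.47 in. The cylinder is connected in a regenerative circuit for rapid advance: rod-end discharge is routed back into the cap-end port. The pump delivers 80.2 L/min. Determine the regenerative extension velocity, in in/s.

v ≈ 17.0 in/s

In regeneration the rod-end outflow joins the pump flow into the cap end, so the net volume the pump must supply per unit advance equals the rod cross-section area.
Rod cross-section A_rod = π/4 × (2.47 in)² = 4.792 in^2
v = Q_pump / A_rod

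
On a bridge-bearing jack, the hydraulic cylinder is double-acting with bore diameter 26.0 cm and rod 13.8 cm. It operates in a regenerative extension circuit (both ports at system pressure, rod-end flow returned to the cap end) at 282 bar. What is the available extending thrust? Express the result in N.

With equal pressure on both faces, forces on the annular region cancel; the net push is pressure × rod cross-section.
Rod cross-section A_rod = π/4 × (13.8 cm)² = 149.6 cm^2
F = P × A_rod

F ≈ 4.22e5 N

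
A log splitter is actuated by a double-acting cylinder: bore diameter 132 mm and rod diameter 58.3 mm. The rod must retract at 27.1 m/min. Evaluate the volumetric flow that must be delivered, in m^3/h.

Q ≈ 17.9 m^3/h

Rod-side annular area A_ann = π/4 × (132² − 58.3²) = 11020 mm^2
Q = A × v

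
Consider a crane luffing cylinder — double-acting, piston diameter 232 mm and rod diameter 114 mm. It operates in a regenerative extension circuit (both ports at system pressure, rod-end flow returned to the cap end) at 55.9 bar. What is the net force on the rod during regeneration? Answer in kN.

With equal pressure on both faces, forces on the annular region cancel; the net push is pressure × rod cross-section.
Rod cross-section A_rod = π/4 × (114 mm)² = 10210 mm^2
F = P × A_rod

F ≈ 57.1 kN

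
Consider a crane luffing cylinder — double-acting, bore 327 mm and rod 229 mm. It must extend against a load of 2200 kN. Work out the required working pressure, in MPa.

P ≈ 26.2 MPa

Cap-side area A_cap = π/4 × (327 mm)² = 83980 mm^2
P = F / A = 2200 kN / A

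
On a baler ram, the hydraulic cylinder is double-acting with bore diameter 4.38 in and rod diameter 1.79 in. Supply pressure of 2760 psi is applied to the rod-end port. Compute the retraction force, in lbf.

Rod-side annular area A_ann = π/4 × (4.38² − 1.79²) = 12.55 in^2
On retraction the pressure acts on the annular area (bore minus rod).
F = P × A_ann

F ≈ 34600 lbf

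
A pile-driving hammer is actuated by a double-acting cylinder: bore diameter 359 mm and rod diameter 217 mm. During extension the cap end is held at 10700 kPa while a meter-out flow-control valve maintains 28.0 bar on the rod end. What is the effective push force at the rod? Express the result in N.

F ≈ 9.03e5 N

Cap-side area A_cap = π/4 × (359 mm)² = 1.012e5 mm^2
Rod-side annular area A_ann = π/4 × (359² − 217²) = 64240 mm^2
Net thrust = P_cap·A_cap − P_rod·A_ann = 1.083e6 N − 1.799e5 N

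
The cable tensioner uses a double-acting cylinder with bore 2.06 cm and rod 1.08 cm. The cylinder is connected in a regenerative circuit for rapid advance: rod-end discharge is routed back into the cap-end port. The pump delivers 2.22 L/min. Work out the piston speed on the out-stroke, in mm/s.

v ≈ 404 mm/s

In regeneration the rod-end outflow joins the pump flow into the cap end, so the net volume the pump must supply per unit advance equals the rod cross-section area.
Rod cross-section A_rod = π/4 × (1.08 cm)² = 0.9161 cm^2
v = Q_pump / A_rod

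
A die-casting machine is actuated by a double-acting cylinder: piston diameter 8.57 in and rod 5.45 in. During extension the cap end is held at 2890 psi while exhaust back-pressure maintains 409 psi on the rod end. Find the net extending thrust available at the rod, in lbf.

Cap-side area A_cap = π/4 × (8.57 in)² = 57.68 in^2
Rod-side annular area A_ann = π/4 × (8.57² − 5.45²) = 34.36 in^2
Net thrust = P_cap·A_cap − P_rod·A_ann = 1.667e5 lbf − 14050 lbf

F ≈ 1.53e5 lbf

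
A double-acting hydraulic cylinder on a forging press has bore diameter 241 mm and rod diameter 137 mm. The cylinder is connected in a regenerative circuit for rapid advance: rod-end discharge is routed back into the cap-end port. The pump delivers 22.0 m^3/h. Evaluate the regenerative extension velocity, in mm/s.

v ≈ 415 mm/s

In regeneration the rod-end outflow joins the pump flow into the cap end, so the net volume the pump must supply per unit advance equals the rod cross-section area.
Rod cross-section A_rod = π/4 × (137 mm)² = 14740 mm^2
v = Q_pump / A_rod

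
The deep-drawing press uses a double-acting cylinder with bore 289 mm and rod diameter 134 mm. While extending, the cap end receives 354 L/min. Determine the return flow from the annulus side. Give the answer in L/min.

Q_out ≈ 278 L/min

Cap-side area A_cap = π/4 × (289 mm)² = 65600 mm^2
Rod-side annular area A_ann = π/4 × (289² − 134²) = 51490 mm^2
Piston speed v = Q_in/A_cap; rod-end outflow Q_out = v × A_ann = Q_in × A_ann/A_cap.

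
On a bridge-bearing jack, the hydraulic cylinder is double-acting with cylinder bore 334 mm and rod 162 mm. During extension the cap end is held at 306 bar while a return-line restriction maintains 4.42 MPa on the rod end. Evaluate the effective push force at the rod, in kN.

F ≈ 2380 kN

Cap-side area A_cap = π/4 × (334 mm)² = 87620 mm^2
Rod-side annular area A_ann = π/4 × (334² − 162²) = 67000 mm^2
Net thrust = P_cap·A_cap − P_rod·A_ann = 2681 kN − 296.2 kN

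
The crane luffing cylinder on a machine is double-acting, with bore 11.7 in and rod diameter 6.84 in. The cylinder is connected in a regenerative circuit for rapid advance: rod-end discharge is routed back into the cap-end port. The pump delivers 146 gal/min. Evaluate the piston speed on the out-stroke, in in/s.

In regeneration the rod-end outflow joins the pump flow into the cap end, so the net volume the pump must supply per unit advance equals the rod cross-section area.
Rod cross-section A_rod = π/4 × (6.84 in)² = 36.75 in^2
v = Q_pump / A_rod

v ≈ 15.3 in/s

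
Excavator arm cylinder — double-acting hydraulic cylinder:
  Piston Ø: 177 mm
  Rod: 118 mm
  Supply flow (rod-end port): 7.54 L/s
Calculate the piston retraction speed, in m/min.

Rod-side annular area A_ann = π/4 × (177² − 118²) = 13670 mm^2
Flow into the rod-end port fills the annular volume.
v = Q / A

v ≈ 33.1 m/min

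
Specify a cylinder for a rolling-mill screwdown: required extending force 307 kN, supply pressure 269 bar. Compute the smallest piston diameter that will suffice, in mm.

D ≈ 121 mm

Extension force acts on the full piston face: F = P × (π/4)D².
D = √(4F / (πP)) = √(4 × 307 kN / (π × 269 bar))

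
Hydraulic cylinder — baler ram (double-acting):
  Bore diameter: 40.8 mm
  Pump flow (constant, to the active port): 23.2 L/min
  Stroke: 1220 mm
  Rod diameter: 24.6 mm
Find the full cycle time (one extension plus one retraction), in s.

t ≈ 6.75 s

Cap-side area A_cap = π/4 × (40.8 mm)² = 1307 mm^2
Rod-side annular area A_ann = π/4 × (40.8² − 24.6²) = 832.1 mm^2
t_ext = A_cap·L/Q = 4.125 s
t_ret = A_ann·L/Q = 2.625 s
t_cycle = t_ext + t_ret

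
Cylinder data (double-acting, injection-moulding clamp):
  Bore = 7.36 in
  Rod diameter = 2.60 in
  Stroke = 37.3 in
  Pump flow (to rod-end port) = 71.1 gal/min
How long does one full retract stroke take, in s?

t ≈ 5.07 s

Rod-side annular area A_ann = π/4 × (7.36² − 2.60²) = 37.24 in^2
Swept volume V = A × L; t = V / Q = A·L / Q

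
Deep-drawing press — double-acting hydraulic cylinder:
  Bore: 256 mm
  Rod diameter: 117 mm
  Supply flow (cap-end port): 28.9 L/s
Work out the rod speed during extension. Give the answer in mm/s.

v ≈ 561 mm/s

Cap-side area A_cap = π/4 × (256 mm)² = 51470 mm^2
v = Q / A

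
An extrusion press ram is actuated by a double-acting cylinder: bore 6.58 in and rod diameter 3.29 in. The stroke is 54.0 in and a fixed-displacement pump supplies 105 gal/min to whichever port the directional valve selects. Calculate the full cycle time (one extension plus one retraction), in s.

t ≈ 7.95 s

Cap-side area A_cap = π/4 × (6.58 in)² = 34.00 in^2
Rod-side annular area A_ann = π/4 × (6.58² − 3.29²) = 25.50 in^2
t_ext = A_cap·L/Q = 4.542 s
t_ret = A_ann·L/Q = 3.407 s
t_cycle = t_ext + t_ret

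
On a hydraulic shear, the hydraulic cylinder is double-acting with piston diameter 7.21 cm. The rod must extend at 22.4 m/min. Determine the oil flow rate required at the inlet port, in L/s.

Cap-side area A_cap = π/4 × (7.21 cm)² = 40.83 cm^2
Q = A × v

Q ≈ 1.52 L/s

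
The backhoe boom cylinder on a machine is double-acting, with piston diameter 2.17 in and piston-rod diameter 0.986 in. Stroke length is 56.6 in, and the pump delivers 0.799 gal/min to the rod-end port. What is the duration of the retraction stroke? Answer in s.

Rod-side annular area A_ann = π/4 × (2.17² − 0.986²) = 2.935 in^2
Swept volume V = A × L; t = V / Q = A·L / Q

t ≈ 54.0 s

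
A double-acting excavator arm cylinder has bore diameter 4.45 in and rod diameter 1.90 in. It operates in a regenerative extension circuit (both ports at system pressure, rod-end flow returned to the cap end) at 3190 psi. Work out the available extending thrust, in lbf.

F ≈ 9040 lbf

With equal pressure on both faces, forces on the annular region cancel; the net push is pressure × rod cross-section.
Rod cross-section A_rod = π/4 × (1.90 in)² = 2.835 in^2
F = P × A_rod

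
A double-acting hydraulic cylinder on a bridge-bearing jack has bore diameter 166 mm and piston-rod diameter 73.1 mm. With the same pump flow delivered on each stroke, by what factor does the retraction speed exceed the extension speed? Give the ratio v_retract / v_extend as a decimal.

Cap-side area A_cap = π/4 × (166 mm)² = 21640 mm^2
Rod-side annular area A_ann = π/4 × (166² − 73.1²) = 17450 mm^2
For equal Q, v ∝ 1/A, so v_ret/v_ext = A_cap/A_ann.

v_ret/v_ext ≈ 1.24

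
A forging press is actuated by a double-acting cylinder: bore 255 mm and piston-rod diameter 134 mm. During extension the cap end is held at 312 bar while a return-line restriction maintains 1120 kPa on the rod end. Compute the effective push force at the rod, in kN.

Cap-side area A_cap = π/4 × (255 mm)² = 51070 mm^2
Rod-side annular area A_ann = π/4 × (255² − 134²) = 36970 mm^2
Net thrust = P_cap·A_cap − P_rod·A_ann = 1593 kN − 41.40 kN

F ≈ 1550 kN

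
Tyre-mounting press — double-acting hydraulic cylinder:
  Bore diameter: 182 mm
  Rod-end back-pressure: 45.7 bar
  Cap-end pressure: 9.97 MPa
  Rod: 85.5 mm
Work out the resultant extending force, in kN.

F ≈ 167 kN

Cap-side area A_cap = π/4 × (182 mm)² = 26020 mm^2
Rod-side annular area A_ann = π/4 × (182² − 85.5²) = 20270 mm^2
Net thrust = P_cap·A_cap − P_rod·A_ann = 259.4 kN − 92.65 kN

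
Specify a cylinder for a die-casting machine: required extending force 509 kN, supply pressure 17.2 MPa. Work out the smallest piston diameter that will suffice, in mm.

D ≈ 194 mm

Extension force acts on the full piston face: F = P × (π/4)D².
D = √(4F / (πP)) = √(4 × 509 kN / (π × 17.2 MPa))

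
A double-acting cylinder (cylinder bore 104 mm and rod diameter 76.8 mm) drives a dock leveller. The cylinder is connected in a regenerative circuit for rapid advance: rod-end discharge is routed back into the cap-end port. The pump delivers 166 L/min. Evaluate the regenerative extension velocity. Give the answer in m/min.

In regeneration the rod-end outflow joins the pump flow into the cap end, so the net volume the pump must supply per unit advance equals the rod cross-section area.
Rod cross-section A_rod = π/4 × (76.8 mm)² = 4632 mm^2
v = Q_pump / A_rod

v ≈ 35.8 m/min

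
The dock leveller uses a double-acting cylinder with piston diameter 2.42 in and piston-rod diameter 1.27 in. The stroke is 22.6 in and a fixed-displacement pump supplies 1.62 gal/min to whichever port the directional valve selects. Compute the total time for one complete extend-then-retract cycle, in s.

Cap-side area A_cap = π/4 × (2.42 in)² = 4.600 in^2
Rod-side annular area A_ann = π/4 × (2.42² − 1.27²) = 3.333 in^2
t_ext = A_cap·L/Q = 16.67 s
t_ret = A_ann·L/Q = 12.08 s
t_cycle = t_ext + t_ret

t ≈ 28.7 s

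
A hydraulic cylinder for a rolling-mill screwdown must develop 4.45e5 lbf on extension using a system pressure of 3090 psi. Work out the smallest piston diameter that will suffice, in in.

Extension force acts on the full piston face: F = P × (π/4)D².
D = √(4F / (πP)) = √(4 × 4.45e5 lbf / (π × 3090 psi))

D ≈ 13.5 in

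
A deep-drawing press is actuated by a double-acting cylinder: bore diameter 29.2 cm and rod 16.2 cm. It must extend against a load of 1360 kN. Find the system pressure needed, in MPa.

Cap-side area A_cap = π/4 × (29.2 cm)² = 669.7 cm^2
P = F / A = 1360 kN / A

P ≈ 20.3 MPa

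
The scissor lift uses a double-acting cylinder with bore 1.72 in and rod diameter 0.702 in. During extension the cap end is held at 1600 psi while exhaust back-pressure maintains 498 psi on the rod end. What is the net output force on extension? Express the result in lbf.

F ≈ 2750 lbf

Cap-side area A_cap = π/4 × (1.72 in)² = 2.324 in^2
Rod-side annular area A_ann = π/4 × (1.72² − 0.702²) = 1.936 in^2
Net thrust = P_cap·A_cap − P_rod·A_ann = 3718 lbf − 964.4 lbf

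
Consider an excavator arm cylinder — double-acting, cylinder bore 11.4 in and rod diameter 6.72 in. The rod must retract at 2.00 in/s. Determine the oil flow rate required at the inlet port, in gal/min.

Rod-side annular area A_ann = π/4 × (11.4² − 6.72²) = 66.60 in^2
Q = A × v

Q ≈ 34.6 gal/min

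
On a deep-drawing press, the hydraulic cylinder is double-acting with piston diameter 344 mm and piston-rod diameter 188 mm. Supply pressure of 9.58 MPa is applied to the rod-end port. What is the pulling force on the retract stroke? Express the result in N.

F ≈ 6.24e5 N

Rod-side annular area A_ann = π/4 × (344² − 188²) = 65180 mm^2
On retraction the pressure acts on the annular area (bore minus rod).
F = P × A_ann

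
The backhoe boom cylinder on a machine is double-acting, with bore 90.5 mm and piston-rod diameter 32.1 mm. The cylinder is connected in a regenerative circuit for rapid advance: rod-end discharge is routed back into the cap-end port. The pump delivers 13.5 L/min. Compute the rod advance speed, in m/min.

In regeneration the rod-end outflow joins the pump flow into the cap end, so the net volume the pump must supply per unit advance equals the rod cross-section area.
Rod cross-section A_rod = π/4 × (32.1 mm)² = 809.3 mm^2
v = Q_pump / A_rod

v ≈ 16.7 m/min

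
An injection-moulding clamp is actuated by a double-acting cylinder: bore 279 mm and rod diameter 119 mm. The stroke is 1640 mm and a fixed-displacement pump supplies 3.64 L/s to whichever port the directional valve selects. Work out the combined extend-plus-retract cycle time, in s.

Cap-side area A_cap = π/4 × (279 mm)² = 61140 mm^2
Rod-side annular area A_ann = π/4 × (279² − 119²) = 50010 mm^2
t_ext = A_cap·L/Q = 27.54 s
t_ret = A_ann·L/Q = 22.53 s
t_cycle = t_ext + t_ret

t ≈ 50.1 s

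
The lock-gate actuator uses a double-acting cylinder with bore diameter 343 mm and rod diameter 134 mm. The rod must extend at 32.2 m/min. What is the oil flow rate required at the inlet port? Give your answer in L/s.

Cap-side area A_cap = π/4 × (343 mm)² = 92400 mm^2
Q = A × v

Q ≈ 49.6 L/s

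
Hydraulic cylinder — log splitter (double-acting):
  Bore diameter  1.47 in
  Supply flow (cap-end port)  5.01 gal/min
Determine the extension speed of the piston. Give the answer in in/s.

Cap-side area A_cap = π/4 × (1.47 in)² = 1.697 in^2
v = Q / A

v ≈ 11.4 in/s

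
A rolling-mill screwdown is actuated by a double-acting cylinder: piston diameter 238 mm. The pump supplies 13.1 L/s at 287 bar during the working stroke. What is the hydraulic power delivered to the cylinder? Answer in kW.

Hydraulic power = P × Q

W ≈ 376 kW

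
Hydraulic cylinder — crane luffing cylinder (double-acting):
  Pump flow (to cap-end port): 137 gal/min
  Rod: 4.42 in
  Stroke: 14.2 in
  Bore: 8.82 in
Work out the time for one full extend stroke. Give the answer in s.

t ≈ 1.64 s

Cap-side area A_cap = π/4 × (8.82 in)² = 61.10 in^2
Swept volume V = A × L; t = V / Q = A·L / Q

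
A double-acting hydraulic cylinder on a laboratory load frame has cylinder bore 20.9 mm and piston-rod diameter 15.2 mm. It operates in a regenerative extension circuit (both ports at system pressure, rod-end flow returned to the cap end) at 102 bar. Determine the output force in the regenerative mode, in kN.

With equal pressure on both faces, forces on the annular region cancel; the net push is pressure × rod cross-section.
Rod cross-section A_rod = π/4 × (15.2 mm)² = 181.5 mm^2
F = P × A_rod

F ≈ 1.85 kN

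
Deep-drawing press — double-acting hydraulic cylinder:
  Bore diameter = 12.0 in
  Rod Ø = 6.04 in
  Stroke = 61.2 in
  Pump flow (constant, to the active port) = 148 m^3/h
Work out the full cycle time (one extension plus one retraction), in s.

t ≈ 4.82 s

Cap-side area A_cap = π/4 × (12.0 in)² = 113.1 in^2
Rod-side annular area A_ann = π/4 × (12.0² − 6.04²) = 84.44 in^2
t_ext = A_cap·L/Q = 2.759 s
t_ret = A_ann·L/Q = 2.060 s
t_cycle = t_ext + t_ret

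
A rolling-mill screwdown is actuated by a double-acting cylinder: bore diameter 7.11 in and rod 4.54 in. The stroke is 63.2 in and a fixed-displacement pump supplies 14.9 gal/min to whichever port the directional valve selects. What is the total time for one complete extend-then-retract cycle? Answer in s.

Cap-side area A_cap = π/4 × (7.11 in)² = 39.70 in^2
Rod-side annular area A_ann = π/4 × (7.11² − 4.54²) = 23.52 in^2
t_ext = A_cap·L/Q = 43.74 s
t_ret = A_ann·L/Q = 25.91 s
t_cycle = t_ext + t_ret

t ≈ 69.6 s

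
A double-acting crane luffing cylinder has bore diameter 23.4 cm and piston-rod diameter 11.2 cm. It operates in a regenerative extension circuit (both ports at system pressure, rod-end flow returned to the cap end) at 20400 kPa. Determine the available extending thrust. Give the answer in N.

F ≈ 2.01e5 N

With equal pressure on both faces, forces on the annular region cancel; the net push is pressure × rod cross-section.
Rod cross-section A_rod = π/4 × (11.2 cm)² = 98.52 cm^2
F = P × A_rod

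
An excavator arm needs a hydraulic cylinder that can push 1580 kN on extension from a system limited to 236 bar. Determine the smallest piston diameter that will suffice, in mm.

D ≈ 292 mm

Extension force acts on the full piston face: F = P × (π/4)D².
D = √(4F / (πP)) = √(4 × 1580 kN / (π × 236 bar))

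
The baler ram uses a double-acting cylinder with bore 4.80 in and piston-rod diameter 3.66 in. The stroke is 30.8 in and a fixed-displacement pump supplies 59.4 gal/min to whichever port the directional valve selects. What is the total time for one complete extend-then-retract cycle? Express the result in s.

Cap-side area A_cap = π/4 × (4.80 in)² = 18.10 in^2
Rod-side annular area A_ann = π/4 × (4.80² − 3.66²) = 7.575 in^2
t_ext = A_cap·L/Q = 2.437 s
t_ret = A_ann·L/Q = 1.020 s
t_cycle = t_ext + t_ret

t ≈ 3.46 s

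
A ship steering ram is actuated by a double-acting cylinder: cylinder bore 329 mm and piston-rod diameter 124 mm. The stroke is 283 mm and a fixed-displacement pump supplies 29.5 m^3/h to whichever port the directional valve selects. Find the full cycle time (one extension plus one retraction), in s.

t ≈ 5.45 s

Cap-side area A_cap = π/4 × (329 mm)² = 85010 mm^2
Rod-side annular area A_ann = π/4 × (329² − 124²) = 72940 mm^2
t_ext = A_cap·L/Q = 2.936 s
t_ret = A_ann·L/Q = 2.519 s
t_cycle = t_ext + t_ret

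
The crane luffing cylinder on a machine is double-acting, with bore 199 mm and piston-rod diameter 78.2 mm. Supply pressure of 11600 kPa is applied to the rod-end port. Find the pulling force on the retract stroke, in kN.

F ≈ 305 kN

Rod-side annular area A_ann = π/4 × (199² − 78.2²) = 26300 mm^2
On retraction the pressure acts on the annular area (bore minus rod).
F = P × A_ann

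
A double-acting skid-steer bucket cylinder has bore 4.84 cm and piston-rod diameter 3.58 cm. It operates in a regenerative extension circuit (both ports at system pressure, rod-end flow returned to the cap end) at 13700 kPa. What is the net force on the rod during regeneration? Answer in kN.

F ≈ 13.8 kN

With equal pressure on both faces, forces on the annular region cancel; the net push is pressure × rod cross-section.
Rod cross-section A_rod = π/4 × (3.58 cm)² = 10.07 cm^2
F = P × A_rod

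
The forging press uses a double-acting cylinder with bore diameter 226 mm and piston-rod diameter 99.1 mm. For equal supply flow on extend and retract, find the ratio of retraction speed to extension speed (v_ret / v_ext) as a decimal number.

Cap-side area A_cap = π/4 × (226 mm)² = 40110 mm^2
Rod-side annular area A_ann = π/4 × (226² − 99.1²) = 32400 mm^2
For equal Q, v ∝ 1/A, so v_ret/v_ext = A_cap/A_ann.

v_ret/v_ext ≈ 1.24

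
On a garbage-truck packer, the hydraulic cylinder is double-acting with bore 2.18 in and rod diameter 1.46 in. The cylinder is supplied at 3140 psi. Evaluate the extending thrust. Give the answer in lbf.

F ≈ 11700 lbf

Cap-side area A_cap = π/4 × (2.18 in)² = 3.733 in^2
F = P × A_cap = 3140 psi × A_cap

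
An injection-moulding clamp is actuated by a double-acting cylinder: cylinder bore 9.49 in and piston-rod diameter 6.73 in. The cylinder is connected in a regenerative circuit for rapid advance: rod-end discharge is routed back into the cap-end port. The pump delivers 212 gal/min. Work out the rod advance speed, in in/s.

v ≈ 22.9 in/s

In regeneration the rod-end outflow joins the pump flow into the cap end, so the net volume the pump must supply per unit advance equals the rod cross-section area.
Rod cross-section A_rod = π/4 × (6.73 in)² = 35.57 in^2
v = Q_pump / A_rod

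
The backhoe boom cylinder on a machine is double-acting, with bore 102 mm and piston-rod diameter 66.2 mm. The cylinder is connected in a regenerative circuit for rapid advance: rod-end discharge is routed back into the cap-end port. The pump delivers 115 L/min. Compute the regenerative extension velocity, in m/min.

v ≈ 33.4 m/min

In regeneration the rod-end outflow joins the pump flow into the cap end, so the net volume the pump must supply per unit advance equals the rod cross-section area.
Rod cross-section A_rod = π/4 × (66.2 mm)² = 3442 mm^2
v = Q_pump / A_rod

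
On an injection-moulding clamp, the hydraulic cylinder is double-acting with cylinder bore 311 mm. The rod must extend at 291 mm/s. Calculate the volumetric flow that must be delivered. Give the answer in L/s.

Q ≈ 22.1 L/s

Cap-side area A_cap = π/4 × (311 mm)² = 75960 mm^2
Q = A × v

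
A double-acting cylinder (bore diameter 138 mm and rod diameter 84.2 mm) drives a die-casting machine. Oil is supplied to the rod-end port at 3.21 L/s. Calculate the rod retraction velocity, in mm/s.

Rod-side annular area A_ann = π/4 × (138² − 84.2²) = 9389 mm^2
Flow into the rod-end port fills the annular volume.
v = Q / A

v ≈ 342 mm/s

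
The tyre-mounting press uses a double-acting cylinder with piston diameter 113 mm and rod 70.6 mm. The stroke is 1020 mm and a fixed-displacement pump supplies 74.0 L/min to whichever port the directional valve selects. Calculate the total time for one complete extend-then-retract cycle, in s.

t ≈ 13.4 s

Cap-side area A_cap = π/4 × (113 mm)² = 10030 mm^2
Rod-side annular area A_ann = π/4 × (113² − 70.6²) = 6114 mm^2
t_ext = A_cap·L/Q = 8.294 s
t_ret = A_ann·L/Q = 5.056 s
t_cycle = t_ext + t_ret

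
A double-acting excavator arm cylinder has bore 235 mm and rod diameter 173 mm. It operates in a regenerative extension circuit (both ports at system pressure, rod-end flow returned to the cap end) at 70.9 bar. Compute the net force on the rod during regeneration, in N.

With equal pressure on both faces, forces on the annular region cancel; the net push is pressure × rod cross-section.
Rod cross-section A_rod = π/4 × (173 mm)² = 23510 mm^2
F = P × A_rod

F ≈ 1.67e5 N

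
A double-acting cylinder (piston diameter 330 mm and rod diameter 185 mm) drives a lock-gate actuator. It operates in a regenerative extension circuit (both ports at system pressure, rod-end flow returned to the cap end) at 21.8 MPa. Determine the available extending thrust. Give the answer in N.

F ≈ 5.86e5 N

With equal pressure on both faces, forces on the annular region cancel; the net push is pressure × rod cross-section.
Rod cross-section A_rod = π/4 × (185 mm)² = 26880 mm^2
F = P × A_rod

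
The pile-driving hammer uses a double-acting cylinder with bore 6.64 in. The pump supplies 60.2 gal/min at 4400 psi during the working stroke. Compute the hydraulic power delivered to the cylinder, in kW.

Hydraulic power = P × Q

W ≈ 115 kW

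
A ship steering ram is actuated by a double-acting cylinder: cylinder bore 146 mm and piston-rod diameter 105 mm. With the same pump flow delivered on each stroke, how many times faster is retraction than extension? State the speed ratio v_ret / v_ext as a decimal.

Cap-side area A_cap = π/4 × (146 mm)² = 16740 mm^2
Rod-side annular area A_ann = π/4 × (146² − 105²) = 8083 mm^2
For equal Q, v ∝ 1/A, so v_ret/v_ext = A_cap/A_ann.

v_ret/v_ext ≈ 2.07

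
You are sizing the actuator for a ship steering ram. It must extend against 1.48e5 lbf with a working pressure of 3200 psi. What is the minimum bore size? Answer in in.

D ≈ 7.67 in

Extension force acts on the full piston face: F = P × (π/4)D².
D = √(4F / (πP)) = √(4 × 1.48e5 lbf / (π × 3200 psi))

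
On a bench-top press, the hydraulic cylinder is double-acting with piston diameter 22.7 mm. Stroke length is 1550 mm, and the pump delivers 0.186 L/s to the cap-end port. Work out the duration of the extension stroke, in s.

t ≈ 3.37 s

Cap-side area A_cap = π/4 × (22.7 mm)² = 404.7 mm^2
Swept volume V = A × L; t = V / Q = A·L / Q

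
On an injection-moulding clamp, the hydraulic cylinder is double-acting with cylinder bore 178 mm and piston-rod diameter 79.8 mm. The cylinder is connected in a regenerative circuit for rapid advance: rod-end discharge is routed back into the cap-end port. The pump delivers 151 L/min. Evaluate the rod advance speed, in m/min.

v ≈ 30.2 m/min

In regeneration the rod-end outflow joins the pump flow into the cap end, so the net volume the pump must supply per unit advance equals the rod cross-section area.
Rod cross-section A_rod = π/4 × (79.8 mm)² = 5001 mm^2
v = Q_pump / A_rod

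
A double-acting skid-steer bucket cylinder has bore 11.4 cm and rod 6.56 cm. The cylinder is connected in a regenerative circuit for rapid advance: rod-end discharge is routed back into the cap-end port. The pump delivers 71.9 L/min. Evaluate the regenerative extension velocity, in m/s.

In regeneration the rod-end outflow joins the pump flow into the cap end, so the net volume the pump must supply per unit advance equals the rod cross-section area.
Rod cross-section A_rod = π/4 × (6.56 cm)² = 33.80 cm^2
v = Q_pump / A_rod

v ≈ 0.355 m/s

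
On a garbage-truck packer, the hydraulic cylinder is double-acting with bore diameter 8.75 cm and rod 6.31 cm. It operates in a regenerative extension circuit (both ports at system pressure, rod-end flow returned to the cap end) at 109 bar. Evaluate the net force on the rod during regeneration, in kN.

F ≈ 34.1 kN

With equal pressure on both faces, forces on the annular region cancel; the net push is pressure × rod cross-section.
Rod cross-section A_rod = π/4 × (6.31 cm)² = 31.27 cm^2
F = P × A_rod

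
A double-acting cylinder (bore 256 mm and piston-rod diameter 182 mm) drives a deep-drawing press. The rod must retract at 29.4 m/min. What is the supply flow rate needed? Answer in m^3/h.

Q ≈ 44.9 m^3/h

Rod-side annular area A_ann = π/4 × (256² − 182²) = 25460 mm^2
Q = A × v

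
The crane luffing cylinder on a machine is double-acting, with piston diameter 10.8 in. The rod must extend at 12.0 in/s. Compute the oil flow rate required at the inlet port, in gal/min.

Q ≈ 286 gal/min

Cap-side area A_cap = π/4 × (10.8 in)² = 91.61 in^2
Q = A × v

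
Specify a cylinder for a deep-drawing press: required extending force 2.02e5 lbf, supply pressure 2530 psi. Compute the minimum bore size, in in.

Extension force acts on the full piston face: F = P × (π/4)D².
D = √(4F / (πP)) = √(4 × 2.02e5 lbf / (π × 2530 psi))

D ≈ 10.1 in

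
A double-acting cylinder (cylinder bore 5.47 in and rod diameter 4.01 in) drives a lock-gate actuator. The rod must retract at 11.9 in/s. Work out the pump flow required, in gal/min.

Rod-side annular area A_ann = π/4 × (5.47² − 4.01²) = 10.87 in^2
Q = A × v

Q ≈ 33.6 gal/min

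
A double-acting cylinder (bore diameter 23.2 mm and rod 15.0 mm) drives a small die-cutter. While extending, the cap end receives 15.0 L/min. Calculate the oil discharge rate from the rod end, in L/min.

Cap-side area A_cap = π/4 × (23.2 mm)² = 422.7 mm^2
Rod-side annular area A_ann = π/4 × (23.2² − 15.0²) = 246.0 mm^2
Piston speed v = Q_in/A_cap; rod-end outflow Q_out = v × A_ann = Q_in × A_ann/A_cap.

Q_out ≈ 8.73 L/min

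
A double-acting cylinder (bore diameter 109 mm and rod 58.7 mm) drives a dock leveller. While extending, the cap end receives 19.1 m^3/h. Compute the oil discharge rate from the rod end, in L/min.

Cap-side area A_cap = π/4 × (109 mm)² = 9331 mm^2
Rod-side annular area A_ann = π/4 × (109² − 58.7²) = 6625 mm^2
Piston speed v = Q_in/A_cap; rod-end outflow Q_out = v × A_ann = Q_in × A_ann/A_cap.

Q_out ≈ 226 L/min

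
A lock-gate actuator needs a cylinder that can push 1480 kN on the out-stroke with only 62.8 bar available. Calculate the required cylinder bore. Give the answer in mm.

D ≈ 548 mm

Extension force acts on the full piston face: F = P × (π/4)D².
D = √(4F / (πP)) = √(4 × 1480 kN / (π × 62.8 bar))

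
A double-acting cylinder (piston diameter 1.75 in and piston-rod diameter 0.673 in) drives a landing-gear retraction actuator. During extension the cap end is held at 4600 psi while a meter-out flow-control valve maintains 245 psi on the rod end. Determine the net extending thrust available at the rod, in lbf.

F ≈ 10600 lbf

Cap-side area A_cap = π/4 × (1.75 in)² = 2.405 in^2
Rod-side annular area A_ann = π/4 × (1.75² − 0.673²) = 2.050 in^2
Net thrust = P_cap·A_cap − P_rod·A_ann = 11060 lbf − 502.1 lbf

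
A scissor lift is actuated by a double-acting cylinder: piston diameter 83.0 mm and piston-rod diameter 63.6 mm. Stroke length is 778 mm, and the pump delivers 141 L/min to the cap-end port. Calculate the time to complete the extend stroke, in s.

Cap-side area A_cap = π/4 × (83.0 mm)² = 5411 mm^2
Swept volume V = A × L; t = V / Q = A·L / Q

t ≈ 1.79 s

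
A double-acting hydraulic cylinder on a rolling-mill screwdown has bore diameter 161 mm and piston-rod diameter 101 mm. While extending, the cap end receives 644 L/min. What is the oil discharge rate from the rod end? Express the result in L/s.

Q_out ≈ 6.51 L/s

Cap-side area A_cap = π/4 × (161 mm)² = 20360 mm^2
Rod-side annular area A_ann = π/4 × (161² − 101²) = 12350 mm^2
Piston speed v = Q_in/A_cap; rod-end outflow Q_out = v × A_ann = Q_in × A_ann/A_cap.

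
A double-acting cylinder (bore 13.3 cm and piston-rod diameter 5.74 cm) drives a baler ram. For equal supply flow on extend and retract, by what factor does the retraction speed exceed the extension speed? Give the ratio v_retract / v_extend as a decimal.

v_ret/v_ext ≈ 1.23

Cap-side area A_cap = π/4 × (13.3 cm)² = 138.9 cm^2
Rod-side annular area A_ann = π/4 × (13.3² − 5.74²) = 113.1 cm^2
For equal Q, v ∝ 1/A, so v_ret/v_ext = A_cap/A_ann.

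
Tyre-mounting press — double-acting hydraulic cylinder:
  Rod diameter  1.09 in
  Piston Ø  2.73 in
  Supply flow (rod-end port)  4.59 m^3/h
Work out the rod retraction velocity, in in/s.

v ≈ 15.8 in/s

Rod-side annular area A_ann = π/4 × (2.73² − 1.09²) = 4.920 in^2
Flow into the rod-end port fills the annular volume.
v = Q / A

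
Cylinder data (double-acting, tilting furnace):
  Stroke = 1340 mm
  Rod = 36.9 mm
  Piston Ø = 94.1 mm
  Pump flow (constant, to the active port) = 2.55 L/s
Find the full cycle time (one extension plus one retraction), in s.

t ≈ 6.75 s

Cap-side area A_cap = π/4 × (94.1 mm)² = 6955 mm^2
Rod-side annular area A_ann = π/4 × (94.1² − 36.9²) = 5885 mm^2
t_ext = A_cap·L/Q = 3.655 s
t_ret = A_ann·L/Q = 3.093 s
t_cycle = t_ext + t_ret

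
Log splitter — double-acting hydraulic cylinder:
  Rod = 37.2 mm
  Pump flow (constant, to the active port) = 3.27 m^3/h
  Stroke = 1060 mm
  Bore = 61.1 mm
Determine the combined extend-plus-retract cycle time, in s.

t ≈ 5.57 s

Cap-side area A_cap = π/4 × (61.1 mm)² = 2932 mm^2
Rod-side annular area A_ann = π/4 × (61.1² − 37.2²) = 1845 mm^2
t_ext = A_cap·L/Q = 3.422 s
t_ret = A_ann·L/Q = 2.153 s
t_cycle = t_ext + t_ret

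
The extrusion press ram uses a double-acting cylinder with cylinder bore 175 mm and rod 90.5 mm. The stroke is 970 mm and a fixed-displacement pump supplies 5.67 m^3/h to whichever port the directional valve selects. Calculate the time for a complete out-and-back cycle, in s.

t ≈ 25.7 s

Cap-side area A_cap = π/4 × (175 mm)² = 24050 mm^2
Rod-side annular area A_ann = π/4 × (175² − 90.5²) = 17620 mm^2
t_ext = A_cap·L/Q = 14.81 s
t_ret = A_ann·L/Q = 10.85 s
t_cycle = t_ext + t_ret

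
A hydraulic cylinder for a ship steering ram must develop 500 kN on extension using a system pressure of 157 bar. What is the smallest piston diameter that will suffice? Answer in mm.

D ≈ 201 mm

Extension force acts on the full piston face: F = P × (π/4)D².
D = √(4F / (πP)) = √(4 × 500 kN / (π × 157 bar))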